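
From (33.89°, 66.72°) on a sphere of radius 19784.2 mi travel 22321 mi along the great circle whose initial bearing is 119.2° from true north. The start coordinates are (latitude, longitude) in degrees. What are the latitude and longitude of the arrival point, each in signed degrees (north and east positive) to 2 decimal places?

Angular distance δ = d/R = 22321/19784.2 = 1.12822 rad; initial bearing θ = 2.0804 rad.
sin φ₂ = sin φ₁ cos δ + cos φ₁ sin δ cos θ = (0.5576)(0.4283) + (0.8301)(0.9037)(-0.4879) = -0.1272, so φ₂ = -7.31°.
Δλ = atan2(sin θ sin δ cos φ₁, cos δ − sin φ₁ sin φ₂) = atan2(0.6548, 0.4992) = 52.681°.
λ₂ = 66.720° + 52.681° = 119.40°.

-7.31°, 119.40°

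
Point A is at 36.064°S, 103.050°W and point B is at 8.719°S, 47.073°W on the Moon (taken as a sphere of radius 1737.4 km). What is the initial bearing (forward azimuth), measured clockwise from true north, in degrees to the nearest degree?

With φ₁ = -0.6294, φ₂ = -0.1522, Δλ = 0.9770 rad, the forward-azimuth formula gives
θ = atan2( sin Δλ cos φ₂ , cos φ₁ sin φ₂ − sin φ₁ cos φ₂ cos Δλ ) = atan2(0.8192, 0.2030) = 76.08°.
So the initial bearing is 76°.

76°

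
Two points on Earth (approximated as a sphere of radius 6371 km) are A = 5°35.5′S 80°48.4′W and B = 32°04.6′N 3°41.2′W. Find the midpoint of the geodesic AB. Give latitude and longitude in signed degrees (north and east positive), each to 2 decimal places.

16.72°, -45.91°

Central angle δ = 1.4341 rad. Interpolating on the sphere with fraction f = 0.5:
P = [sin((1−f)δ)·A + sin(fδ)·B] / sin δ = 0.6634·A + 0.6634·B in Cartesian coordinates,
giving P = (0.6664, -0.6879, 0.2876), i.e. latitude 16.72°, longitude -45.91°.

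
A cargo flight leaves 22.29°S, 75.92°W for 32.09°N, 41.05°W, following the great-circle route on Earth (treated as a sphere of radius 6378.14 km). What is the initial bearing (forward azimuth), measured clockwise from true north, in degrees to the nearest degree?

33°

With φ₁ = -0.3890, φ₂ = 0.5601, Δλ = 0.6086 rad, the forward-azimuth formula gives
θ = atan2( sin Δλ cos φ₂ , cos φ₁ sin φ₂ − sin φ₁ cos φ₂ cos Δλ ) = atan2(0.4844, 0.7552) = 32.68°.
So the initial bearing is 33°.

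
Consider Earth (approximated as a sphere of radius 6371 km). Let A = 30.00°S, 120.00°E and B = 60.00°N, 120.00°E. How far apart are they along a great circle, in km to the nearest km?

10008 km

In radians: φ₁ = -0.5236, φ₂ = 1.0472, Δλ = 0.000° = 0.0000 rad.
Haversine: a = sin²(Δφ/2) + cos φ₁ cos φ₂ sin²(Δλ/2) = 0.5000 + (0.8660)(0.5000)(0.0000) = 0.50000.
Central angle c = 2·arcsin(√a) = 1.57080 rad.
Distance = R·c = 6371 × 1.5708 ≈ 10008 km.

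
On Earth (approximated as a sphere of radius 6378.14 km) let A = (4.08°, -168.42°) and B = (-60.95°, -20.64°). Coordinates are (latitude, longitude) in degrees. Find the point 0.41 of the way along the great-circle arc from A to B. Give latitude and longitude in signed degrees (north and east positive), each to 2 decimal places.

The central angle between A and B is δ = 2.0623 rad.
With f = 0.41, the slerp weights are sin((1−f)δ)/sin δ = 1.0639 and sin(fδ)/sin δ = 0.8488.
Weighted sum of the unit vectors: (1.0639)·(-0.9772,-0.2002,0.0711) + (0.8488)·(0.4544,-0.1712,-0.8742) = (-0.6539, -0.3583, -0.6663).
Converting back: φ = atan2(z, √(x²+y²)) = -41.78°, λ = atan2(y, x) = -151.28°.

-41.78°, -151.28°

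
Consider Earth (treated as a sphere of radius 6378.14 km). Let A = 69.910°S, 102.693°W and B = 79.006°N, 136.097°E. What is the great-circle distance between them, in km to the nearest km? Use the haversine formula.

18135 km

Let φ₁ = -1.2202 rad, φ₂ = 1.3789 rad, and Δλ = -2.1155 rad.
Haversine: a = sin²(Δφ/2) + cos φ₁ cos φ₂ sin²(Δλ/2) = 0.9282 + (0.3435)(0.1907)(0.7591) = 0.97793.
Central angle c = 2·arcsin(√a) = 2.84338 rad.
Distance = R·c = 6378.14 × 2.8434 ≈ 18135 km.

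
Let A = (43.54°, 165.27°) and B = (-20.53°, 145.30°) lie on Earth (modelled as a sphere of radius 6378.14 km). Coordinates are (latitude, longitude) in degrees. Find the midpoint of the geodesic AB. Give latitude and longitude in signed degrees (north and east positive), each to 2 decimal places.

Central angle δ = 1.1631 rad. Interpolating on the sphere with fraction f = 0.5:
P = [sin((1−f)δ)·A + sin(fδ)·B] / sin δ = 0.5984·A + 0.5984·B in Cartesian coordinates,
giving P = (-0.8802, 0.4293, 0.2023), i.e. latitude 11.67°, longitude 154.00°.

11.67°, 154.00°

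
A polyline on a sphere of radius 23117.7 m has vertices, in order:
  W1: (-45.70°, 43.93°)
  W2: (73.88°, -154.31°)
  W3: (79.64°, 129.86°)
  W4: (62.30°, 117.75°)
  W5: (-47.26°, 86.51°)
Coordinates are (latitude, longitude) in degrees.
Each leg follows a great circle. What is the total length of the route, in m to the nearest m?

120050 m

Leg W1→W2: central angle 2.6295 rad, distance 60788.2 m.
Leg W2→W3: central angle 0.2935 rad, distance 6784.5 m.
Leg W3→W4: central angle 0.3088 rad, distance 7139.2 m.
Leg W4→W5: central angle 1.9612 rad, distance 45337.8 m.
Total: 60788.2 + 6784.5 + 7139.2 + 45337.8 ≈ 120050 m.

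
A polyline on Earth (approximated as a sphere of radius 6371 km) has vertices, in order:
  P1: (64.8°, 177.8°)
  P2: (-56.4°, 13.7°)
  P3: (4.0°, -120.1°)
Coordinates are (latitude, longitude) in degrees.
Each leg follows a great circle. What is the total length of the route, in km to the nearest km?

Leg P1→P2: central angle 2.9426 rad, distance 18747.0 km.
Leg P2→P3: central angle 2.0266 rad, distance 12911.5 km.
Total: 18747.0 + 12911.5 ≈ 31659 km.

31659 km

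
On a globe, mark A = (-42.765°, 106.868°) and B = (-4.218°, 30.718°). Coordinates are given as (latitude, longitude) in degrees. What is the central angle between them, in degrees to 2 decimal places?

76.99°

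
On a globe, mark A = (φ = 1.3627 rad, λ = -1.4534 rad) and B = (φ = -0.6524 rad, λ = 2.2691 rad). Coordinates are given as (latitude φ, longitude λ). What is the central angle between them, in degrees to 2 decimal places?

136.99°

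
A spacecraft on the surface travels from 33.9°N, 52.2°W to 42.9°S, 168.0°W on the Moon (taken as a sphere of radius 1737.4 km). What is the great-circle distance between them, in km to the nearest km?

In radians: φ₁ = 0.5917, φ₂ = -0.7487, Δλ = -115.800° = -2.0211 rad.
cos c = sin φ₁ sin φ₂ + cos φ₁ cos φ₂ cos Δλ = (0.5577)(-0.6807) + (0.8300)(0.7325)(-0.4352) = -0.64430,
so c = arccos(-0.64430) = 2.27090 rad.
Distance = R·c = 1737.4 × 2.2709 ≈ 3945 km.

3945 km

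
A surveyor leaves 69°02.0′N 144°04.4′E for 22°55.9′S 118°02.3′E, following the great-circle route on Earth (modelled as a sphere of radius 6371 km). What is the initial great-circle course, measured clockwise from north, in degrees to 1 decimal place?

203.9°

With φ₁ = 1.2049, φ₂ = -0.4002, Δλ = -0.4544 rad, the forward-azimuth formula gives
θ = atan2( sin Δλ cos φ₂ , cos φ₁ sin φ₂ − sin φ₁ cos φ₂ cos Δλ ) = atan2(-0.4042, -0.9121) = -156.10°.
Adding 360° brings this into [0°, 360°): 203.9°.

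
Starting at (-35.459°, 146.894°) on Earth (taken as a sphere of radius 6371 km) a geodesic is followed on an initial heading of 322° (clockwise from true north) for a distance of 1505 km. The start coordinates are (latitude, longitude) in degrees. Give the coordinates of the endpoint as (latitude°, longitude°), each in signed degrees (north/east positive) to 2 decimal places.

-24.44°, 137.79°

Angular distance δ = d/R = 1505/6371 = 0.23623 rad; initial bearing θ = 5.6200 rad.
sin φ₂ = sin φ₁ cos δ + cos φ₁ sin δ cos θ = (-0.5801)(0.9722) + (0.8145)(0.2340)(0.7880) = -0.4138, so φ₂ = -24.44°.
Δλ = atan2(sin θ sin δ cos φ₁, cos δ − sin φ₁ sin φ₂) = atan2(-0.1174, 0.7322) = -9.107°.
λ₂ = 146.894° − 9.107° = 137.79°.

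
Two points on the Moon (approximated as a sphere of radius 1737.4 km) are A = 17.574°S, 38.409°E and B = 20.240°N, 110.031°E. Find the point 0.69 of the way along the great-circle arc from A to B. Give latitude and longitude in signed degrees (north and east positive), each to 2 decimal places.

Central angle δ = 1.3923 rad. Interpolating on the sphere with fraction f = 0.69:
P = [sin((1−f)δ)·A + sin(fδ)·B] / sin δ = 0.4251·A + 0.8328·B in Cartesian coordinates,
giving P = (0.0499, 0.9859, 0.1598), i.e. latitude 9.19°, longitude 87.10°.

9.19°, 87.10°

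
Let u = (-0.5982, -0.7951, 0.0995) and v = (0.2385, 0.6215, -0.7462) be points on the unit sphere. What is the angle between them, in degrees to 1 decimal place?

135.3°

u·v = -0.7111; |u| = 1.0000, |v| = 1.0000.
cos θ = (u·v)/(|u||v|) = -0.7111, so θ = 135.3°.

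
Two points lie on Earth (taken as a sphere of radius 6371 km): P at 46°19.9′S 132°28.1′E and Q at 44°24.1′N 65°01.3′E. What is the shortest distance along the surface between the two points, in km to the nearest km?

12062 km

With latitudes φ₁ = -46.332°, φ₂ = 44.402° and longitude difference Δλ = -67.447°:
Haversine: a = sin²(Δφ/2) + cos φ₁ cos φ₂ sin²(Δλ/2) = 0.5064 + (0.6905)(0.7145)(0.3082) = 0.65845.
Central angle c = 2·arcsin(√a) = 1.89326 rad.
Distance = R·c = 6371 × 1.8933 ≈ 12062 km.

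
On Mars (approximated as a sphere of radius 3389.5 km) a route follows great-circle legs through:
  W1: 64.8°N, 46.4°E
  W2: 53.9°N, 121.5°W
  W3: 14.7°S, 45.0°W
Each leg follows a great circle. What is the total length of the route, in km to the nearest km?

9173 km

Leg W1→W2: central angle 1.0635 rad, distance 3604.8 km.
Leg W2→W3: central angle 1.6428 rad, distance 5568.4 km.
Total: 3604.8 + 5568.4 ≈ 9173 km.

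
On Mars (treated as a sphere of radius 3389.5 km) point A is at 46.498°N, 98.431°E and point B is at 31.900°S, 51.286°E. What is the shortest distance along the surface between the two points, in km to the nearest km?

5276 km

In radians: φ₁ = 0.8115, φ₂ = -0.5568, Δλ = -47.145° = -0.8228 rad.
Haversine: a = sin²(Δφ/2) + cos φ₁ cos φ₂ sin²(Δλ/2) = 0.3994 + (0.6884)(0.8490)(0.1599) = 0.49291.
Central angle c = 2·arcsin(√a) = 1.55661 rad.
Distance = R·c = 3389.5 × 1.5566 ≈ 5276 km.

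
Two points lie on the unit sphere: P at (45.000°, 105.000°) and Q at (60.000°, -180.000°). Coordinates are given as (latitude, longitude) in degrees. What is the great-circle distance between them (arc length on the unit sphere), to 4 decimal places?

0.7900

In radians: φ₁ = 0.7854, φ₂ = 1.0472, Δλ = 75.000° = 1.3090 rad.
Haversine: a = sin²(Δφ/2) + cos φ₁ cos φ₂ sin²(Δλ/2) = 0.0170 + (0.7071)(0.5000)(0.3706) = 0.14806.
Central angle c = 2·arcsin(√a) = 0.78995 rad.
On the unit sphere the arc length equals the central angle: 0.7900.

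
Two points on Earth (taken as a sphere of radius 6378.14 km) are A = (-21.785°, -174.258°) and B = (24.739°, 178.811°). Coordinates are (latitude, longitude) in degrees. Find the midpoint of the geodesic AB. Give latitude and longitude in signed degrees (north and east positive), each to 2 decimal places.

Central angle δ = 0.8205 rad. Interpolating on the sphere with fraction f = 0.5:
P = [sin((1−f)δ)·A + sin(fδ)·B] / sin δ = 0.5452·A + 0.5452·B in Cartesian coordinates,
giving P = (-0.9989, -0.0404, 0.0258), i.e. latitude 1.48°, longitude -177.69°.

1.48°, -177.69°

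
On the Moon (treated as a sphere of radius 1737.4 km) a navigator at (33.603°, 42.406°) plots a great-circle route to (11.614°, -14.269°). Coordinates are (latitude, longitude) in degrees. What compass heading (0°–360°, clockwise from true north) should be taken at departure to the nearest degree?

Δλ = -56.675° = -0.9892 rad.
y = sin Δλ · cos φ₂ = (-0.8356)(0.9795) = -0.8185
x = cos φ₁ sin φ₂ − sin φ₁ cos φ₂ cos Δλ = (0.8329)(0.2013) − (0.5534)(0.9795)(0.5494) = -0.1301
θ = atan2(y, x) = -99.04°; adding 360° gives 261°.

261°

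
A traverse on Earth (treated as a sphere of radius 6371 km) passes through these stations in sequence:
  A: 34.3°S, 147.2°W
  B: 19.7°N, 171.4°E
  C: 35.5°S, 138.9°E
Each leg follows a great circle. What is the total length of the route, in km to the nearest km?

14460 km

Leg A→B: central angle 1.1664 rad, distance 7431.3 km.
Leg B→C: central angle 1.1033 rad, distance 7028.9 km.
Total: 7431.3 + 7028.9 ≈ 14460 km.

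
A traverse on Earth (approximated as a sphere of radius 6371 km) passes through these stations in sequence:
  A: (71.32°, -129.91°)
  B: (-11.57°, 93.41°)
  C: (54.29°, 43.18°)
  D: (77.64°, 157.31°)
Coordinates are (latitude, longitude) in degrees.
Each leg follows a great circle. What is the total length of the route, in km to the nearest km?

Leg A→B: central angle 2.0023 rad, distance 12757.0 km.
Leg B→C: central angle 1.3664 rad, distance 8705.5 km.
Leg C→D: central angle 0.7346 rad, distance 4680.3 km.
Total: 12757.0 + 8705.5 + 4680.3 ≈ 26143 km.

26143 km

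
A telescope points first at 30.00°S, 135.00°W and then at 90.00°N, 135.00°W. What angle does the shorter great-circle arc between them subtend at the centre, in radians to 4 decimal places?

2.0944 rad

In radians: φ₁ = -0.5236, φ₂ = 1.5708, Δλ = 0.000° = 0.0000 rad.
Haversine: a = sin²(Δφ/2) + cos φ₁ cos φ₂ sin²(Δλ/2) = 0.7500 + (0.8660)(0.0000)(0.0000) = 0.75000.
Central angle c = 2·arcsin(√a) = 2.09440 rad.
So the angular separation is 2.0944 rad.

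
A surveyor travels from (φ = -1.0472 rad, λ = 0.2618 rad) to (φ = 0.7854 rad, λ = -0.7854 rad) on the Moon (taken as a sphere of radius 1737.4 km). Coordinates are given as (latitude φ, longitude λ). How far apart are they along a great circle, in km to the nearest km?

Let φ₁ = -1.0472 rad, φ₂ = 0.7854 rad, and Δλ = -1.0472 rad.
cos c = sin φ₁ sin φ₂ + cos φ₁ cos φ₂ cos Δλ = (-0.8660)(0.7071) + (0.5000)(0.7071)(0.5000) = -0.43560,
so c = arccos(-0.43560) = 2.02150 rad.
Distance = R·c = 1737.4 × 2.0215 ≈ 3512 km.

3512 km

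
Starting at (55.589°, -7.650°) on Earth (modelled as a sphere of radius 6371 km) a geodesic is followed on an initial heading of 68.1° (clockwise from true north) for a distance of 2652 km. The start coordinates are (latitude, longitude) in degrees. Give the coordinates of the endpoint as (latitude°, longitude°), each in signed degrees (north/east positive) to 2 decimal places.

Angular distance δ = d/R = 2652/6371 = 0.41626 rad; initial bearing θ = 1.1886 rad.
sin φ₂ = sin φ₁ cos δ + cos φ₁ sin δ cos θ = (0.8250)(0.9146) + (0.5651)(0.4043)(0.3730) = 0.8398, so φ₂ = 57.12°.
Δλ = atan2(sin θ sin δ cos φ₁, cos δ − sin φ₁ sin φ₂) = atan2(0.2120, 0.2218) = 43.710°.
λ₂ = -7.650° + 43.710° = 36.06°.

57.12°, 36.06°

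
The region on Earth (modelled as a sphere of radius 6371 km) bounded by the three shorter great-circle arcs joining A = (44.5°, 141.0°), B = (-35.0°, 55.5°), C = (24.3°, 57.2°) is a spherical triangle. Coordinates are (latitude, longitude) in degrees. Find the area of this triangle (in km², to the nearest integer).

30415138 km²

Side lengths (central angles): a = 1.0354, b = 1.2040, c = 1.9350 rad; semiperimeter s = 2.0872.
By l'Huilier's theorem, tan(E/4) = √[tan(s/2) tan((s−a)/2) tan((s−b)/2) tan((s−c)/2)], giving spherical excess E = 0.7493 rad.
Area = E·R² = 0.7493 × (6371)² ≈ 30415138 km².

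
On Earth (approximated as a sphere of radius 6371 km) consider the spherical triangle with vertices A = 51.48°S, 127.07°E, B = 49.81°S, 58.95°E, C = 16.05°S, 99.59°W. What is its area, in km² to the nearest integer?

38706354 km²

Side lengths (central angles): a = 1.9455, b = 1.7665, c = 0.7266 rad; semiperimeter s = 2.2193.
By l'Huilier's theorem, tan(E/4) = √[tan(s/2) tan((s−a)/2) tan((s−b)/2) tan((s−c)/2)], giving spherical excess E = 0.9536 rad.
Area = E·R² = 0.9536 × (6371)² ≈ 38706354 km².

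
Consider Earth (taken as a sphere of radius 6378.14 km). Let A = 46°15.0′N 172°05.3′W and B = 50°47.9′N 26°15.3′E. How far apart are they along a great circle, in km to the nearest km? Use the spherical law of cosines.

9091 km

With latitudes φ₁ = 46.250°, φ₂ = 50.798° and longitude difference Δλ = -161.657°:
cos c = sin φ₁ sin φ₂ + cos φ₁ cos φ₂ cos Δλ = (0.7224)(0.7749) + (0.6915)(0.6321)(-0.9492) = 0.14492,
so c = arccos(0.14492) = 1.42537 rad.
Distance = R·c = 6378.14 × 1.4254 ≈ 9091 km.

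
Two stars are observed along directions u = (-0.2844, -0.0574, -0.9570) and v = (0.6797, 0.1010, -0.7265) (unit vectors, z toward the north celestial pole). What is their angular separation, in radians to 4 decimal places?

1.0516 rad

u·v = 0.4962; |u| = 1.0000, |v| = 1.0000.
cos θ = (u·v)/(|u||v|) = 0.4962, so θ = 1.0516 rad.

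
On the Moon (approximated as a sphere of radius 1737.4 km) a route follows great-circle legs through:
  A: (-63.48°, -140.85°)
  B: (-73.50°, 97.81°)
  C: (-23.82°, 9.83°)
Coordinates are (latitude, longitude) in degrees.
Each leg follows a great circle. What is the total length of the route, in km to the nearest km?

Leg A→B: central angle 0.6568 rad, distance 1141.1 km.
Leg B→C: central angle 1.1632 rad, distance 2021.0 km.
Total: 1141.1 + 2021.0 ≈ 3162 km.

3162 km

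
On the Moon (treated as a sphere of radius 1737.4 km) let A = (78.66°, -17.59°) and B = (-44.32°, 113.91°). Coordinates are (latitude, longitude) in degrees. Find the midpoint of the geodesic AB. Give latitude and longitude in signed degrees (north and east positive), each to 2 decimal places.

25.03°, 99.78°

Central angle δ = 2.4627 rad. Interpolating on the sphere with fraction f = 0.5:
P = [sin((1−f)δ)·A + sin(fδ)·B] / sin δ = 1.5016·A + 1.5016·B in Cartesian coordinates,
giving P = (-0.1540, 0.8929, 0.4232), i.e. latitude 25.03°, longitude 99.78°.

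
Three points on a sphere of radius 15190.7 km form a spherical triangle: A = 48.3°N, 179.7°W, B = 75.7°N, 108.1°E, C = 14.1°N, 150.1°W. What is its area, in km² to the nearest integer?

29293489 km²

Side lengths (central angles): a = 1.3826, b = 0.7334, c = 0.6861 rad; semiperimeter s = 1.4011.
By l'Huilier's theorem, tan(E/4) = √[tan(s/2) tan((s−a)/2) tan((s−b)/2) tan((s−c)/2)], giving spherical excess E = 0.1269 rad.
Area = E·R² = 0.1269 × (15190.7)² ≈ 29293489 km².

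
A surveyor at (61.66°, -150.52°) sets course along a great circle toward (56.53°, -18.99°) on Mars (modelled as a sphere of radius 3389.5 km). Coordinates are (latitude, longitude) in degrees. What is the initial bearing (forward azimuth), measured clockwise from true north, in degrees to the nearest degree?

30°

With φ₁ = 1.0762, φ₂ = 0.9866, Δλ = 2.2956 rad, the forward-azimuth formula gives
θ = atan2( sin Δλ cos φ₂ , cos φ₁ sin φ₂ − sin φ₁ cos φ₂ cos Δλ ) = atan2(0.4129, 0.7178) = 29.91°.
So the initial bearing is 30°.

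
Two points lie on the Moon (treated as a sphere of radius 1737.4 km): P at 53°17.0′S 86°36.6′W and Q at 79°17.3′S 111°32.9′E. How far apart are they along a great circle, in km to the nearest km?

1425 km

In radians: φ₁ = -0.9300, φ₂ = -1.3838, Δλ = -161.842° = -2.8247 rad.
Haversine: a = sin²(Δφ/2) + cos φ₁ cos φ₂ sin²(Δλ/2) = 0.0506 + (0.5979)(0.1859)(0.9751) = 0.15898.
Central angle c = 2·arcsin(√a) = 0.82024 rad.
Distance = R·c = 1737.4 × 0.8202 ≈ 1425 km.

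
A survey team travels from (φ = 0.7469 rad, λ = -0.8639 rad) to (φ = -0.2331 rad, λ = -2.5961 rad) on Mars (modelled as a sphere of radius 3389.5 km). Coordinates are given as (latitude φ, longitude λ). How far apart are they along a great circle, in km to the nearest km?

6257 km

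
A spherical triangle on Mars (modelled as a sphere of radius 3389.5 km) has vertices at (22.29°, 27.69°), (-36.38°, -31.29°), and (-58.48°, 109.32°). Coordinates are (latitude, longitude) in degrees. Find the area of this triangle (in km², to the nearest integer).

16260958 km²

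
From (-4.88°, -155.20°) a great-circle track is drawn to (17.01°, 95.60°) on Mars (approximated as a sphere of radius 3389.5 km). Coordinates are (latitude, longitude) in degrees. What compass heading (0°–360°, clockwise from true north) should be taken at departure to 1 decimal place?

Δλ = -109.200° = -1.9059 rad.
y = sin Δλ · cos φ₂ = (-0.9444)(0.9563) = -0.9031
x = cos φ₁ sin φ₂ − sin φ₁ cos φ₂ cos Δλ = (0.9964)(0.2925) − (-0.0851)(0.9563)(-0.3289) = 0.2647
θ = atan2(y, x) = -73.66°; adding 360° gives 286.3°.

286.3°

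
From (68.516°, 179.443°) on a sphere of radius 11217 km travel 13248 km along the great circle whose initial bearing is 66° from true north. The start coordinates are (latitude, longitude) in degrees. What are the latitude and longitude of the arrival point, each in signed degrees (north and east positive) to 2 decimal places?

Angular distance δ = d/R = 13248/11217 = 1.18106 rad; initial bearing θ = 1.1519 rad.
sin φ₂ = sin φ₁ cos δ + cos φ₁ sin δ cos θ = (0.9305)(0.3799) + (0.3662)(0.9250)(0.4067) = 0.4913, so φ₂ = 29.43°.
Δλ = atan2(sin θ sin δ cos φ₁, cos δ − sin φ₁ sin φ₂) = atan2(0.3095, -0.0773) = 104.016°.
λ₂ = 179.443° + 104.016° = 283.46° → -76.54° after wrapping to (−180°, 180°].

29.43°, -76.54°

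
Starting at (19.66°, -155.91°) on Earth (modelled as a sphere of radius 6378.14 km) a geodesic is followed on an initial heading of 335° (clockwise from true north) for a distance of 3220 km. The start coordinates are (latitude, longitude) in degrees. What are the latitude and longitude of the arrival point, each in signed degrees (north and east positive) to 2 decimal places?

45.01°, -172.72°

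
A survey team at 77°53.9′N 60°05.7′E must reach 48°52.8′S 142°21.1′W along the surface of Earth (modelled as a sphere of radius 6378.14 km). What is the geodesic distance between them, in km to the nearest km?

16672 km

With latitudes φ₁ = 77.898°, φ₂ = -48.880° and longitude difference Δλ = 157.553°:
cos c = sin φ₁ sin φ₂ + cos φ₁ cos φ₂ cos Δλ = (0.9778)(-0.7533) + (0.2096)(0.6576)(-0.9242) = -0.86402,
so c = arccos(-0.86402) = 2.61399 rad.
Distance = R·c = 6378.14 × 2.6140 ≈ 16672 km.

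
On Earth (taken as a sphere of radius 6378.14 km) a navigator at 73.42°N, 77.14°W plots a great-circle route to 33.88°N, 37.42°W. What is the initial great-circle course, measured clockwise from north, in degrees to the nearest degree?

Δλ = 39.720° = 0.6932 rad.
y = sin Δλ · cos φ₂ = (0.6390)(0.8302) = 0.5305
x = cos φ₁ sin φ₂ − sin φ₁ cos φ₂ cos Δλ = (0.2854)(0.5575) − (0.9584)(0.8302)(0.7692) = -0.4530
θ = atan2(y, x) = 130.49°, so the bearing is 130°.

130°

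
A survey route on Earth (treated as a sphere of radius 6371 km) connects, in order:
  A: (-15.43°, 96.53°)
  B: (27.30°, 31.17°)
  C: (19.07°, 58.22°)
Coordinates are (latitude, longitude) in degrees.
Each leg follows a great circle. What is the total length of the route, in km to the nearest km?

Leg A→B: central angle 1.3335 rad, distance 8495.6 km.
Leg B→C: central angle 0.4560 rad, distance 2905.0 km.
Total: 8495.6 + 2905.0 ≈ 11401 km.

11401 km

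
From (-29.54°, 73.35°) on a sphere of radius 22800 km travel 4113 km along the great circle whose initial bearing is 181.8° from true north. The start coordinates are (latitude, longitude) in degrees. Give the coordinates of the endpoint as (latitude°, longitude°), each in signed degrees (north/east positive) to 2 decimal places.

Angular distance δ = d/R = 4113/22800 = 0.18039 rad; initial bearing θ = 3.1730 rad.
sin φ₂ = sin φ₁ cos δ + cos φ₁ sin δ cos θ = (-0.4930)(0.9838) + (0.8700)(0.1794)(-0.9995) = -0.6410, so φ₂ = -39.87°.
Δλ = atan2(sin θ sin δ cos φ₁, cos δ − sin φ₁ sin φ₂) = atan2(-0.0049, 0.6677) = -0.421°.
λ₂ = 73.350° − 0.421° = 72.93°.

-39.87°, 72.93°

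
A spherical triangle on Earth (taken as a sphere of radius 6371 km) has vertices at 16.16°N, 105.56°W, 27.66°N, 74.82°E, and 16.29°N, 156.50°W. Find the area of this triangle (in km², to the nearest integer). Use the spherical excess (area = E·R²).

Side lengths (central angles): a = 1.9835, b = 0.8513, c = 2.3768 rad; semiperimeter s = 2.6058.
By l'Huilier's theorem, tan(E/4) = √[tan(s/2) tan((s−a)/2) tan((s−b)/2) tan((s−c)/2)], giving spherical excess E = 1.5310 rad.
Area = E·R² = 1.5310 × (6371)² ≈ 62141932 km².

62141932 km²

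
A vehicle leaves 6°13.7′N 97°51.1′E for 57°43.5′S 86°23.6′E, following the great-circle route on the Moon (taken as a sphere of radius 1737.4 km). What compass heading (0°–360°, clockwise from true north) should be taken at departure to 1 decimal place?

186.7°

With φ₁ = 0.1087, φ₂ = -1.0075, Δλ = -0.2000 rad, the forward-azimuth formula gives
θ = atan2( sin Δλ cos φ₂ , cos φ₁ sin φ₂ − sin φ₁ cos φ₂ cos Δλ ) = atan2(-0.1061, -0.8973) = -173.26°.
Adding 360° brings this into [0°, 360°): 186.7°.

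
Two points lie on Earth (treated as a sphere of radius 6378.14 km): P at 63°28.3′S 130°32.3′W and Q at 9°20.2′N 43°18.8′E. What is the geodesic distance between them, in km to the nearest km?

13991 km

In radians: φ₁ = -1.1078, φ₂ = 0.1630, Δλ = 173.852° = 3.0343 rad.
cos c = sin φ₁ sin φ₂ + cos φ₁ cos φ₂ cos Δλ = (-0.8947)(0.1622) + (0.4466)(0.9868)(-0.9942) = -0.58334,
so c = arccos(-0.58334) = 2.19363 rad.
Distance = R·c = 6378.14 × 2.1936 ≈ 13991 km.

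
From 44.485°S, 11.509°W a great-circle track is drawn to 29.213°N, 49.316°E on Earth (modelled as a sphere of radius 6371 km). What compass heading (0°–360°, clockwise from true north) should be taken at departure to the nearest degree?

50°

Δλ = 60.825° = 1.0616 rad.
y = sin Δλ · cos φ₂ = (0.8731)(0.8728) = 0.7621
x = cos φ₁ sin φ₂ − sin φ₁ cos φ₂ cos Δλ = (0.7134)(0.4881) − (-0.7007)(0.8728)(0.4875) = 0.6463
θ = atan2(y, x) = 49.70°, so the bearing is 50°.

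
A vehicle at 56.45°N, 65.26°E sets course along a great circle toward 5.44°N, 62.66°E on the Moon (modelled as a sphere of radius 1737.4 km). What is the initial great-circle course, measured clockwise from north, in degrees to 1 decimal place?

183.3°

Δλ = -2.600° = -0.0454 rad.
y = sin Δλ · cos φ₂ = (-0.0454)(0.9955) = -0.0452
x = cos φ₁ sin φ₂ − sin φ₁ cos φ₂ cos Δλ = (0.5527)(0.0948) − (0.8334)(0.9955)(0.9990) = -0.7764
θ = atan2(y, x) = -176.67°; adding 360° gives 183.3°.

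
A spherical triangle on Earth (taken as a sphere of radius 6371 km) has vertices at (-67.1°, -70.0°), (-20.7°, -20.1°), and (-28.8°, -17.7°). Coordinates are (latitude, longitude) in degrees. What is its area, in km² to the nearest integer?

1784468 km²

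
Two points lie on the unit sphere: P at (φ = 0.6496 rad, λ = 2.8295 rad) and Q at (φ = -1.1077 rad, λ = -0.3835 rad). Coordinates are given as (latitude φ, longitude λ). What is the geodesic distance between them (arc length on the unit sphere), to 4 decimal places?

In radians: φ₁ = 0.6496, φ₂ = -1.1077, Δλ = 175.909° = 3.0702 rad.
cos c = sin φ₁ sin φ₂ + cos φ₁ cos φ₂ cos Δλ = (0.6049)(-0.8947) + (0.7963)(0.4467)(-0.9975) = -0.89599,
so c = arccos(-0.89599) = 2.68145 rad.
On the unit sphere the arc length equals the central angle: 2.6814.

2.6814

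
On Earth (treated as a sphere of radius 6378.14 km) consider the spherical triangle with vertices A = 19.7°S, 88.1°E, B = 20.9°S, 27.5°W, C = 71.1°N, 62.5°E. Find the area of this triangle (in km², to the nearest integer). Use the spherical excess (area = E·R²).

96917968 km²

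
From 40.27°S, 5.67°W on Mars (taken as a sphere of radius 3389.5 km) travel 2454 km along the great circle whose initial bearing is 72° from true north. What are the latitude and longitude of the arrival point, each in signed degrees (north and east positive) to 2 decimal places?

Angular distance δ = d/R = 2454/3389.5 = 0.72400 rad; initial bearing θ = 1.2566 rad.
sin φ₂ = sin φ₁ cos δ + cos φ₁ sin δ cos θ = (-0.6464)(0.7492) + (0.7630)(0.6624)(0.3090) = -0.3281, so φ₂ = -19.15°.
Δλ = atan2(sin θ sin δ cos φ₁, cos δ − sin φ₁ sin φ₂) = atan2(0.4807, 0.5371) = 41.827°.
λ₂ = -5.670° + 41.827° = 36.16°.

-19.15°, 36.16°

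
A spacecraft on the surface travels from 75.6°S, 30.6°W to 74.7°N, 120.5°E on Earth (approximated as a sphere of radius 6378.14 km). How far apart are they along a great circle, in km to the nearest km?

In radians: φ₁ = -1.3195, φ₂ = 1.3038, Δλ = 151.100° = 2.6372 rad.
Haversine: a = sin²(Δφ/2) + cos φ₁ cos φ₂ sin²(Δλ/2) = 0.9343 + (0.2487)(0.2639)(0.9377) = 0.99585.
Central angle c = 2·arcsin(√a) = 3.01270 rad.
Distance = R·c = 6378.14 × 3.0127 ≈ 19215 km.

19215 km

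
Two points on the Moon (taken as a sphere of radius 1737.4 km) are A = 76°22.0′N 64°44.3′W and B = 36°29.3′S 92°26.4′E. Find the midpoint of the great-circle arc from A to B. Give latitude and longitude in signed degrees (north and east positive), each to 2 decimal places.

The central angle between A and B is δ = 2.4228 rad.
With f = 0.5, the slerp weights are sin((1−f)δ)/sin δ = 1.4215 and sin(fδ)/sin δ = 1.4215.
Weighted sum of the unit vectors: (1.4215)·(0.1006,-0.2132,0.9718) + (1.4215)·(-0.0342,0.8032,-0.5947) = (0.0943, 0.8388, 0.5362).
Converting back: φ = atan2(z, √(x²+y²)) = 32.42°, λ = atan2(y, x) = 83.58°.

32.42°, 83.58°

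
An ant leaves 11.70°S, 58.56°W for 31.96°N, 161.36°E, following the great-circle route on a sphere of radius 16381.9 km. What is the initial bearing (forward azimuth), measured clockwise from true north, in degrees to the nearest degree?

Δλ = -140.080° = -2.4449 rad.
y = sin Δλ · cos φ₂ = (-0.6417)(0.8484) = -0.5444
x = cos φ₁ sin φ₂ − sin φ₁ cos φ₂ cos Δλ = (0.9792)(0.5293) − (-0.2028)(0.8484)(-0.7669) = 0.3864
θ = atan2(y, x) = -54.64°; adding 360° gives 305°.

305°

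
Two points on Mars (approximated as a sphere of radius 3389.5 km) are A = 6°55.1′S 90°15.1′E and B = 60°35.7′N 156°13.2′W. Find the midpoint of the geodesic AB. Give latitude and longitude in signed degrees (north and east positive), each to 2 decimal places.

39.36°, 119.72°

The central angle between A and B is δ = 1.8750 rad.
With f = 0.5, the slerp weights are sin((1−f)δ)/sin δ = 0.8449 and sin(fδ)/sin δ = 0.8449.
Weighted sum of the unit vectors: (0.8449)·(-0.0044,0.9927,-0.1205) + (0.8449)·(-0.4493,-0.1980,0.8712) = (-0.3833, 0.6714, 0.6342).
Converting back: φ = atan2(z, √(x²+y²)) = 39.36°, λ = atan2(y, x) = 119.72°.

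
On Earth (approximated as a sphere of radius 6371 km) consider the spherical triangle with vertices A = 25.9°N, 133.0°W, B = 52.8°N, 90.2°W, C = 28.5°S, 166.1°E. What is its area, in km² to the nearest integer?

8470283 km²

Side lengths (central angles): a = 2.1012, b = 1.3938, c = 0.7273 rad; semiperimeter s = 2.1112.
By l'Huilier's theorem, tan(E/4) = √[tan(s/2) tan((s−a)/2) tan((s−b)/2) tan((s−c)/2)], giving spherical excess E = 0.2087 rad.
Area = E·R² = 0.2087 × (6371)² ≈ 8470283 km².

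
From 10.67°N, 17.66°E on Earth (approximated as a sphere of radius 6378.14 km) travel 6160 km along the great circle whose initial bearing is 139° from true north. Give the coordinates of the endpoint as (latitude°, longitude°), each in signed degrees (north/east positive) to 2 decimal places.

Angular distance δ = d/R = 6160/6378.14 = 0.96580 rad; initial bearing θ = 2.4260 rad.
sin φ₂ = sin φ₁ cos δ + cos φ₁ sin δ cos θ = (0.1852)(0.5688) + (0.9827)(0.8225)(-0.7547) = -0.5047, so φ₂ = -30.31°.
Δλ = atan2(sin θ sin δ cos φ₁, cos δ − sin φ₁ sin φ₂) = atan2(0.5303, 0.6622) = 38.687°.
λ₂ = 17.660° + 38.687° = 56.35°.

-30.31°, 56.35°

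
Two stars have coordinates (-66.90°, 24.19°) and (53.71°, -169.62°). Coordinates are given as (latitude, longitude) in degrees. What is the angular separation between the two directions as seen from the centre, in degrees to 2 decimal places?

Let φ₁ = -1.1676 rad, φ₂ = 0.9374 rad, and Δλ = 2.9006 rad.
Haversine: a = sin²(Δφ/2) + cos φ₁ cos φ₂ sin²(Δλ/2) = 0.7546 + (0.3923)(0.5919)(0.9855) = 0.98345.
Central angle c = 2·arcsin(√a) = 2.88361 rad.
So the angular separation is 165.22°.

165.22°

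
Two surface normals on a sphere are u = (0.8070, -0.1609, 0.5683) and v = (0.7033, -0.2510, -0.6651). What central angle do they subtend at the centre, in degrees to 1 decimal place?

76.7°

u·v = 0.2300; |u| = 1.0001, |v| = 1.0000.
cos θ = (u·v)/(|u||v|) = 0.2300, so θ = 76.7°.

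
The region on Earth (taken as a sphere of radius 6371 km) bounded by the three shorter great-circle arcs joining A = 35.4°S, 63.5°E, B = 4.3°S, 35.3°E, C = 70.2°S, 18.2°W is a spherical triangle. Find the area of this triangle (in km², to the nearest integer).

Side lengths (central angles): a = 1.2959, b = 0.9460, c = 0.7078 rad; semiperimeter s = 1.4749.
By l'Huilier's theorem, tan(E/4) = √[tan(s/2) tan((s−a)/2) tan((s−b)/2) tan((s−c)/2)], giving spherical excess E = 0.3764 rad.
Area = E·R² = 0.3764 × (6371)² ≈ 15276382 km².

15276382 km²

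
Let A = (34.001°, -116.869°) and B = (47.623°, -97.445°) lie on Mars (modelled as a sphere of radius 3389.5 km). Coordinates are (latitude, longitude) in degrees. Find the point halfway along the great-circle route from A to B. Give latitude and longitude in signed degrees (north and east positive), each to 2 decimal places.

41.22°, -108.17°

The central angle between A and B is δ = 0.3480 rad.
With f = 0.5, the slerp weights are sin((1−f)δ)/sin δ = 0.5077 and sin(fδ)/sin δ = 0.5077.
Weighted sum of the unit vectors: (0.5077)·(-0.3747,-0.7395,0.5592) + (0.5077)·(-0.0873,-0.6683,0.7387) = (-0.2345, -0.7147, 0.6589).
Converting back: φ = atan2(z, √(x²+y²)) = 41.22°, λ = atan2(y, x) = -108.17°.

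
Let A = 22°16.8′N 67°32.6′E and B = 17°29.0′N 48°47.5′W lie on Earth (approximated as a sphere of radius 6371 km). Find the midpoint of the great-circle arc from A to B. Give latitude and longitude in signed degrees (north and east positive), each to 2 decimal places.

34.43°, 7.98°

Central angle δ = 1.8521 rad. Interpolating on the sphere with fraction f = 0.5:
P = [sin((1−f)δ)·A + sin(fδ)·B] / sin δ = 0.8320·A + 0.8320·B in Cartesian coordinates,
giving P = (0.8169, 0.1145, 0.5654), i.e. latitude 34.43°, longitude 7.98°.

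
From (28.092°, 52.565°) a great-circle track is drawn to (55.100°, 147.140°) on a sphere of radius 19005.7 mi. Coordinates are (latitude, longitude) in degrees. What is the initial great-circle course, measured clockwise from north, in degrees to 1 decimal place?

37.4°

With φ₁ = 0.4903, φ₂ = 0.9617, Δλ = 1.6506 rad, the forward-azimuth formula gives
θ = atan2( sin Δλ cos φ₂ , cos φ₁ sin φ₂ − sin φ₁ cos φ₂ cos Δλ ) = atan2(0.5703, 0.7450) = 37.43°.
So the initial bearing is 37.4°.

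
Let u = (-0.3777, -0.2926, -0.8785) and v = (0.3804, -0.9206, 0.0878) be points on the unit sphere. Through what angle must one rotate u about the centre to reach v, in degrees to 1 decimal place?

u·v = 0.0486; |u| = 1.0000, |v| = 1.0000.
cos θ = (u·v)/(|u||v|) = 0.0486, so θ = 87.2°.

87.2°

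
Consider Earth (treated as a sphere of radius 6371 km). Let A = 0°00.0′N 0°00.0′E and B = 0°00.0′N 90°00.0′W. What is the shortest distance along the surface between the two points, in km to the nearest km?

With latitudes φ₁ = 0.000°, φ₂ = 0.000° and longitude difference Δλ = -90.000°:
cos c = sin φ₁ sin φ₂ + cos φ₁ cos φ₂ cos Δλ = (0.0000)(0.0000) + (1.0000)(1.0000)(0.0000) = 0.00000,
so c = arccos(0.00000) = 1.57080 rad.
Distance = R·c = 6371 × 1.5708 ≈ 10008 km.

10008 km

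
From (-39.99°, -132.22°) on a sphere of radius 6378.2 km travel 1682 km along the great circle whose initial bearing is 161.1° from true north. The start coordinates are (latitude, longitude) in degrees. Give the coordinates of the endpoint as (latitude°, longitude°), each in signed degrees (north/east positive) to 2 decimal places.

-54.04°, -123.95°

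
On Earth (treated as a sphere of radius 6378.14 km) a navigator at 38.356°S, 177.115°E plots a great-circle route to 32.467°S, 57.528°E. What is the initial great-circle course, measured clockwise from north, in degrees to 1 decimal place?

Δλ = -119.587° = -2.0872 rad.
y = sin Δλ · cos φ₂ = (-0.8696)(0.8437) = -0.7337
x = cos φ₁ sin φ₂ − sin φ₁ cos φ₂ cos Δλ = (0.7842)(-0.5368) − (-0.6205)(0.8437)(-0.4937) = -0.6795
θ = atan2(y, x) = -132.80°; adding 360° gives 227.2°.

227.2°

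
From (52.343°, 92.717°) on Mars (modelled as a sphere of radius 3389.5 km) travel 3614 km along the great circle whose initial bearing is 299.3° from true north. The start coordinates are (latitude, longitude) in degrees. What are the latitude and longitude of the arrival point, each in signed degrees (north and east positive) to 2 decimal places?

40.12°, -0.57°

Angular distance δ = d/R = 3614/3389.5 = 1.06623 rad; initial bearing θ = 5.2238 rad.
sin φ₂ = sin φ₁ cos δ + cos φ₁ sin δ cos θ = (0.7917)(0.4834) + (0.6109)(0.8754)(0.4894) = 0.6444, so φ₂ = 40.12°.
Δλ = atan2(sin θ sin δ cos φ₁, cos δ − sin φ₁ sin φ₂) = atan2(-0.4664, -0.0268) = -93.285°.
λ₂ = 92.717° − 93.285° = -0.57°.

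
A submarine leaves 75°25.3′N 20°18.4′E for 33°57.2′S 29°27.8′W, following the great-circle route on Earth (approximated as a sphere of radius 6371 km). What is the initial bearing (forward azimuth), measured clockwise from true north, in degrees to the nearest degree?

Δλ = -49.770° = -0.8687 rad.
y = sin Δλ · cos φ₂ = (-0.7635)(0.8295) = -0.6333
x = cos φ₁ sin φ₂ − sin φ₁ cos φ₂ cos Δλ = (0.2517)(-0.5585) − (0.9678)(0.8295)(0.6459) = -0.6591
θ = atan2(y, x) = -136.14°; adding 360° gives 224°.

224°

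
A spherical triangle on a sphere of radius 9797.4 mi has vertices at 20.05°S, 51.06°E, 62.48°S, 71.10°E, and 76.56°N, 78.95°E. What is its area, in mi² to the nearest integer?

Side lengths (central angles): a = 2.4282, b = 1.7117, c = 0.7787 rad; semiperimeter s = 2.4593.
By l'Huilier's theorem, tan(E/4) = √[tan(s/2) tan((s−a)/2) tan((s−b)/2) tan((s−c)/2)], giving spherical excess E = 0.5505 rad.
Area = E·R² = 0.5505 × (9797.4)² ≈ 52840827 mi².

52840827 mi²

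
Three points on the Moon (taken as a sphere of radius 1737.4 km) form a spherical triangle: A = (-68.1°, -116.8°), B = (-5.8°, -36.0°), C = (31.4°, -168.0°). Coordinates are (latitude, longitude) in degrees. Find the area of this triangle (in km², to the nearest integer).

Side lengths (central angles): a = 2.2406, b = 1.8587, c = 1.4171 rad; semiperimeter s = 2.7582.
By l'Huilier's theorem, tan(E/4) = √[tan(s/2) tan((s−a)/2) tan((s−b)/2) tan((s−c)/2)], giving spherical excess E = 2.5032 rad.
Area = E·R² = 2.5032 × (1737.4)² ≈ 7556046 km².

7556046 km²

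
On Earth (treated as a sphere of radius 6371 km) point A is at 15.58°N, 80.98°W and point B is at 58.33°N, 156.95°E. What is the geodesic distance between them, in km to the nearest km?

10262 km

In radians: φ₁ = 0.2719, φ₂ = 1.0181, Δλ = -122.070° = -2.1305 rad.
cos c = sin φ₁ sin φ₂ + cos φ₁ cos φ₂ cos Δλ = (0.2686)(0.8511) + (0.9633)(0.5250)(-0.5310) = -0.03993,
so c = arccos(-0.03993) = 1.61074 rad.
Distance = R·c = 6371 × 1.6107 ≈ 10262 km.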